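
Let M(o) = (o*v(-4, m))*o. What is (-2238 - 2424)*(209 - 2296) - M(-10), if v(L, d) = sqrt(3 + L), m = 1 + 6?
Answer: 9729594 - 100*I ≈ 9.7296e+6 - 100.0*I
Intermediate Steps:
m = 7
M(o) = I*o**2 (M(o) = (o*sqrt(3 - 4))*o = (o*sqrt(-1))*o = (o*I)*o = (I*o)*o = I*o**2)
(-2238 - 2424)*(209 - 2296) - M(-10) = (-2238 - 2424)*(209 - 2296) - I*(-10)**2 = -4662*(-2087) - I*100 = 9729594 - 100*I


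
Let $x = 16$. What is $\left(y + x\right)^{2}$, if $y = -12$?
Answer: $16$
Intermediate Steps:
$\left(y + x\right)^{2} = \left(-12 + 16\right)^{2} = 4^{2} = 16$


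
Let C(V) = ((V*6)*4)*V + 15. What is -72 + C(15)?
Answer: 5343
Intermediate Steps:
C(V) = 15 + 24*V² (C(V) = ((6*V)*4)*V + 15 = (24*V)*V + 15 = 24*V² + 15 = 15 + 24*V²)
-72 + C(15) = -72 + (15 + 24*15²) = -72 + (15 + 24*225) = -72 + (15 + 5400) = -72 + 5415 = 5343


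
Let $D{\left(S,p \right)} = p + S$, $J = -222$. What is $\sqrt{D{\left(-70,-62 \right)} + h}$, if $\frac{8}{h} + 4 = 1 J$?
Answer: $\frac{2 i \sqrt{421490}}{113} \approx 11.491 i$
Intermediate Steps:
$D{\left(S,p \right)} = S + p$
$h = - \frac{4}{113}$ ($h = \frac{8}{-4 + 1 \left(-222\right)} = \frac{8}{-4 - 222} = \frac{8}{-226} = 8 \left(- \frac{1}{226}\right) = - \frac{4}{113} \approx -0.035398$)
$\sqrt{D{\left(-70,-62 \right)} + h} = \sqrt{\left(-70 - 62\right) - \frac{4}{113}} = \sqrt{-132 - \frac{4}{113}} = \sqrt{- \frac{14920}{113}} = \frac{2 i \sqrt{421490}}{113}$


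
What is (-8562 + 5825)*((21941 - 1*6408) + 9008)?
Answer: -67168717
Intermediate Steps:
(-8562 + 5825)*((21941 - 1*6408) + 9008) = -2737*((21941 - 6408) + 9008) = -2737*(15533 + 9008) = -2737*24541 = -67168717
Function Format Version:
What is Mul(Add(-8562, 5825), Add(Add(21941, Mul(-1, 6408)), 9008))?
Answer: -67168717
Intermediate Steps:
Mul(Add(-8562, 5825), Add(Add(21941, Mul(-1, 6408)), 9008)) = Mul(-2737, Add(Add(21941, -6408), 9008)) = Mul(-2737, Add(15533, 9008)) = Mul(-2737, 24541) = -67168717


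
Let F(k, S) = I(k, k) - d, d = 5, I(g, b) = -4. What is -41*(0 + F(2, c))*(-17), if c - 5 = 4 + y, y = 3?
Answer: -6273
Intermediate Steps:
c = 12 (c = 5 + (4 + 3) = 5 + 7 = 12)
F(k, S) = -9 (F(k, S) = -4 - 1*5 = -4 - 5 = -9)
-41*(0 + F(2, c))*(-17) = -41*(0 - 9)*(-17) = -41*(-9)*(-17) = 369*(-17) = -6273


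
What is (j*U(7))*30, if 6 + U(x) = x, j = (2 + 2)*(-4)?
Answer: -480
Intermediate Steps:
j = -16 (j = 4*(-4) = -16)
U(x) = -6 + x
(j*U(7))*30 = -16*(-6 + 7)*30 = -16*1*30 = -16*30 = -480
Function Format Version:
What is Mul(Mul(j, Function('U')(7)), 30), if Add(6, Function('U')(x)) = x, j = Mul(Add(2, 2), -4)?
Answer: -480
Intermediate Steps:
j = -16 (j = Mul(4, -4) = -16)
Function('U')(x) = Add(-6, x)
Mul(Mul(j, Function('U')(7)), 30) = Mul(Mul(-16, Add(-6, 7)), 30) = Mul(Mul(-16, 1), 30) = Mul(-16, 30) = -480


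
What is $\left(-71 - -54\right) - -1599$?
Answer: $1582$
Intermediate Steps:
$\left(-71 - -54\right) - -1599 = \left(-71 + 54\right) + 1599 = -17 + 1599 = 1582$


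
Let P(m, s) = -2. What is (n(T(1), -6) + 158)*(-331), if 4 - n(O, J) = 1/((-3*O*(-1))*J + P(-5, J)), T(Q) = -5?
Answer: -4718405/88 ≈ -53618.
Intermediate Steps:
n(O, J) = 4 - 1/(-2 + 3*J*O) (n(O, J) = 4 - 1/((-3*O*(-1))*J - 2) = 4 - 1/((3*O)*J - 2) = 4 - 1/(3*J*O - 2) = 4 - 1/(-2 + 3*J*O))
(n(T(1), -6) + 158)*(-331) = (3*(-3 + 4*(-6)*(-5))/(-2 + 3*(-6)*(-5)) + 158)*(-331) = (3*(-3 + 120)/(-2 + 90) + 158)*(-331) = (3*117/88 + 158)*(-331) = (3*(1/88)*117 + 158)*(-331) = (351/88 + 158)*(-331) = (14255/88)*(-331) = -4718405/88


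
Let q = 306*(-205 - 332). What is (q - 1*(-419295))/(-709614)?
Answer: -84991/236538 ≈ -0.35931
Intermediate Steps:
q = -164322 (q = 306*(-537) = -164322)
(q - 1*(-419295))/(-709614) = (-164322 - 1*(-419295))/(-709614) = (-164322 + 419295)*(-1/709614) = 254973*(-1/709614) = -84991/236538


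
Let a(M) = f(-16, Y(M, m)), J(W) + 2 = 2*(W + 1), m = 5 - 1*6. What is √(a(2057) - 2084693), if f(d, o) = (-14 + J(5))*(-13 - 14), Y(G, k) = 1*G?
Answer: I*√2084585 ≈ 1443.8*I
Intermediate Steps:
m = -1 (m = 5 - 6 = -1)
J(W) = 2*W (J(W) = -2 + 2*(W + 1) = -2 + 2*(1 + W) = -2 + (2 + 2*W) = 2*W)
Y(G, k) = G
f(d, o) = 108 (f(d, o) = (-14 + 2*5)*(-13 - 14) = (-14 + 10)*(-27) = -4*(-27) = 108)
a(M) = 108
√(a(2057) - 2084693) = √(108 - 2084693) = √(-2084585) = I*√2084585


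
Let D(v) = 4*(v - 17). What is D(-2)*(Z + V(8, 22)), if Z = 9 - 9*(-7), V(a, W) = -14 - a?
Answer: -3800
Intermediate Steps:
D(v) = -68 + 4*v (D(v) = 4*(-17 + v) = -68 + 4*v)
Z = 72 (Z = 9 + 63 = 72)
D(-2)*(Z + V(8, 22)) = (-68 + 4*(-2))*(72 + (-14 - 1*8)) = (-68 - 8)*(72 + (-14 - 8)) = -76*(72 - 22) = -76*50 = -3800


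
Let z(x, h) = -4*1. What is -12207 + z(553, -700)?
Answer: -12211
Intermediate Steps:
z(x, h) = -4
-12207 + z(553, -700) = -12207 - 4 = -12211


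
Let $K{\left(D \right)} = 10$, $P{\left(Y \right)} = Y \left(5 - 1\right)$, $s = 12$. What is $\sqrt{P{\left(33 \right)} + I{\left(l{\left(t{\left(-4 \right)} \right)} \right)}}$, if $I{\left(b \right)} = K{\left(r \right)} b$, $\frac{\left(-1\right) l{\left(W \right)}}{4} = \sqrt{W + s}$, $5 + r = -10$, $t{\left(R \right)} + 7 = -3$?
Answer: $2 \sqrt{33 - 10 \sqrt{2}} \approx 8.6851$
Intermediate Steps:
$t{\left(R \right)} = -10$ ($t{\left(R \right)} = -7 - 3 = -10$)
$r = -15$ ($r = -5 - 10 = -15$)
$l{\left(W \right)} = - 4 \sqrt{12 + W}$ ($l{\left(W \right)} = - 4 \sqrt{W + 12} = - 4 \sqrt{12 + W}$)
$P{\left(Y \right)} = 4 Y$ ($P{\left(Y \right)} = Y 4 = 4 Y$)
$I{\left(b \right)} = 10 b$
$\sqrt{P{\left(33 \right)} + I{\left(l{\left(t{\left(-4 \right)} \right)} \right)}} = \sqrt{4 \cdot 33 + 10 \left(- 4 \sqrt{12 - 10}\right)} = \sqrt{132 + 10 \left(- 4 \sqrt{2}\right)} = \sqrt{132 - 40 \sqrt{2}}$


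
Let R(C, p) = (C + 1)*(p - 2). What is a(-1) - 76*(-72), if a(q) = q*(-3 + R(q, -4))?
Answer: 5475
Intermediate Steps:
R(C, p) = (1 + C)*(-2 + p)
a(q) = q*(-9 - 6*q) (a(q) = q*(-3 + (-2 - 4 - 2*q + q*(-4))) = q*(-3 + (-2 - 4 - 2*q - 4*q)) = q*(-3 + (-6 - 6*q)) = q*(-9 - 6*q))
a(-1) - 76*(-72) = -3*(-1)*(3 + 2*(-1)) - 76*(-72) = -3*(-1)*(3 - 2) + 5472 = -3*(-1)*1 + 5472 = 3 + 5472 = 5475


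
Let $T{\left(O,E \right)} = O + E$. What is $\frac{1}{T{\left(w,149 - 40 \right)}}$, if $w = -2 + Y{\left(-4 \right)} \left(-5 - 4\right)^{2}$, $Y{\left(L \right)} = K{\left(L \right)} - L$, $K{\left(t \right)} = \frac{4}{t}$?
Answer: $\frac{1}{350} \approx 0.0028571$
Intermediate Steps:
$Y{\left(L \right)} = - L + \frac{4}{L}$ ($Y{\left(L \right)} = \frac{4}{L} - L = - L + \frac{4}{L}$)
$w = 241$ ($w = -2 + \left(\left(-1\right) \left(-4\right) + \frac{4}{-4}\right) \left(-5 - 4\right)^{2} = -2 + \left(4 + 4 \left(- \frac{1}{4}\right)\right) \left(-9\right)^{2} = -2 + \left(4 - 1\right) 81 = -2 + 3 \cdot 81 = -2 + 243 = 241$)
$T{\left(O,E \right)} = E + O$
$\frac{1}{T{\left(w,149 - 40 \right)}} = \frac{1}{\left(149 - 40\right) + 241} = \frac{1}{109 + 241} = \frac{1}{350}$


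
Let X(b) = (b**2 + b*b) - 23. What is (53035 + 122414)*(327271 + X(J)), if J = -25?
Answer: 57634645602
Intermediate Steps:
X(b) = -23 + 2*b**2 (X(b) = (b**2 + b**2) - 23 = 2*b**2 - 23 = -23 + 2*b**2)
(53035 + 122414)*(327271 + X(J)) = (53035 + 122414)*(327271 + (-23 + 2*(-25)**2)) = 175449*(327271 + (-23 + 2*625)) = 175449*(327271 + (-23 + 1250)) = 175449*(327271 + 1227) = 175449*328498 = 57634645602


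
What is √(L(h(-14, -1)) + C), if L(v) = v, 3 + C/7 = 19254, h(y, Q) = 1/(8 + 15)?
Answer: 2*√17821619/23 ≈ 367.09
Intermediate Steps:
h(y, Q) = 1/23
C = 134757 (C = -21 + 7*19254 = -21 + 134778 = 134757)
√(L(h(-14, -1)) + C) = √(1/23 + 134757) = √(3099412/23) = 2*√17821619/23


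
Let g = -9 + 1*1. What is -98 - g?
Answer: -90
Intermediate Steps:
g = -8 (g = -9 + 1 = -8)
-98 - g = -98 - 1*(-8) = -98 + 8 = -90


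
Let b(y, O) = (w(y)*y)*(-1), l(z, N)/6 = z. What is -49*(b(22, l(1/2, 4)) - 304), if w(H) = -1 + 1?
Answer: 14896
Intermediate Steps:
w(H) = 0
l(z, N) = 6*z
b(y, O) = 0 (b(y, O) = (0*y)*(-1) = 0*(-1) = 0)
-49*(b(22, l(1/2, 4)) - 304) = -49*(0 - 304) = -49*(-304) = 14896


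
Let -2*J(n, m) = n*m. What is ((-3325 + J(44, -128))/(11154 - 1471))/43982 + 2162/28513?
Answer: 920733087255/12143051031178 ≈ 0.075824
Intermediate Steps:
J(n, m) = -m*n/2 (J(n, m) = -n*m/2 = -m*n/2)
((-3325 + J(44, -128))/(11154 - 1471))/43982 + 2162/28513 = ((-3325 - ½*(-128)*44)/(11154 - 1471))/43982 + 2162/28513 = ((-3325 + 2816)/9683)*(1/43982) + 2162*(1/28513) = -509*1/9683*(1/43982) + 2162/28513 = -509/9683*1/43982 + 2162/28513 = -509/425877706 + 2162/28513 = 920733087255/12143051031178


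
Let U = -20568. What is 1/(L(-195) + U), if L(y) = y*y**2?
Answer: -1/7435443 ≈ -1.3449e-7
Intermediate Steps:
L(y) = y**3
1/(L(-195) + U) = 1/((-195)**3 - 20568) = 1/(-7414875 - 20568) = 1/(-7435443) = -1/7435443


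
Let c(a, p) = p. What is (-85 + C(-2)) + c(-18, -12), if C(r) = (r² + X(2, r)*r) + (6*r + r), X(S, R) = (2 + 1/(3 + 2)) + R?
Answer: -537/5 ≈ -107.40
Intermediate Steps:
X(S, R) = 11/5 + R (X(S, R) = (2 + 1/5) + R = (2 + ⅕) + R = 11/5 + R)
C(r) = r² + 7*r + r*(11/5 + r) (C(r) = (r² + (11/5 + r)*r) + (6*r + r) = (r² + r*(11/5 + r)) + 7*r = r² + 7*r + r*(11/5 + r))
(-85 + C(-2)) + c(-18, -12) = (-85 + (⅖)*(-2)*(23 + 5*(-2))) - 12 = (-85 + (⅖)*(-2)*(23 - 10)) - 12 = (-85 + (⅖)*(-2)*13) - 12 = (-85 - 52/5) - 12 = -477/5 - 12 = -537/5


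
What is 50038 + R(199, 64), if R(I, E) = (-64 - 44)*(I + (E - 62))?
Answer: 28330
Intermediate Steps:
R(I, E) = 6696 - 108*E - 108*I (R(I, E) = -108*(I + (-62 + E)) = -108*(-62 + E + I) = 6696 - 108*E - 108*I)
50038 + R(199, 64) = 50038 + (6696 - 108*64 - 108*199) = 50038 + (6696 - 6912 - 21492) = 50038 - 21708 = 28330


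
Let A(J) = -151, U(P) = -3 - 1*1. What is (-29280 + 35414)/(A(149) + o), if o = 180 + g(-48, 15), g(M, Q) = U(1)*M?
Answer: 6134/221 ≈ 27.756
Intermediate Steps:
U(P) = -4 (U(P) = -3 - 1 = -4)
g(M, Q) = -4*M
o = 372 (o = 180 - 4*(-48) = 180 + 192 = 372)
(-29280 + 35414)/(A(149) + o) = (-29280 + 35414)/(-151 + 372) = 6134/221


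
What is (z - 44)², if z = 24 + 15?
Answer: 25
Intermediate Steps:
z = 39
(z - 44)² = (39 - 44)² = (-5)² = 25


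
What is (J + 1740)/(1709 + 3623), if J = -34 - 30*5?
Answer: 389/1333 ≈ 0.29182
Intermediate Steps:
J = -184 (J = -34 - 150 = -184)
(J + 1740)/(1709 + 3623) = (-184 + 1740)/(1709 + 3623) = 1556/5332 = 1556*(1/5332) = 389/1333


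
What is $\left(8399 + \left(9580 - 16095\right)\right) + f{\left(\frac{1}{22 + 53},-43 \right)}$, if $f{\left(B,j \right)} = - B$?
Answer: $\frac{141299}{75} \approx 1884.0$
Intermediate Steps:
$\left(8399 + \left(9580 - 16095\right)\right) + f{\left(\frac{1}{22 + 53},-43 \right)} = \left(8399 + \left(9580 - 16095\right)\right) - \frac{1}{22 + 53} = \left(8399 - 6515\right) - \frac{1}{75} = 1884 - \frac{1}{75} = \frac{141299}{75}$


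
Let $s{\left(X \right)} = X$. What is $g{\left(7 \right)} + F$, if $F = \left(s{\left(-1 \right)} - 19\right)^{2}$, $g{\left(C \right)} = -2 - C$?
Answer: $391$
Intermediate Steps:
$F = 400$ ($F = \left(-1 - 19\right)^{2} = \left(-20\right)^{2} = 400$)
$g{\left(7 \right)} + F = \left(-2 - 7\right) + 400 = -9 + 400 = 391$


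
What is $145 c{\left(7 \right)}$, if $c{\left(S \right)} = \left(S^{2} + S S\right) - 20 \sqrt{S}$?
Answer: $14210 - 2900 \sqrt{7} \approx 6537.3$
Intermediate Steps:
$c{\left(S \right)} = - 20 \sqrt{S} + 2 S^{2}$ ($c{\left(S \right)} = \left(S^{2} + S^{2}\right) - 20 \sqrt{S} = 2 S^{2} - 20 \sqrt{S} = - 20 \sqrt{S} + 2 S^{2}$)
$145 c{\left(7 \right)} = 145 \left(- 20 \sqrt{7} + 2 \cdot 7^{2}\right) = 145 \left(- 20 \sqrt{7} + 2 \cdot 49\right) = 145 \left(- 20 \sqrt{7} + 98\right) = 145 \left(98 - 20 \sqrt{7}\right) = 14210 - 2900 \sqrt{7}$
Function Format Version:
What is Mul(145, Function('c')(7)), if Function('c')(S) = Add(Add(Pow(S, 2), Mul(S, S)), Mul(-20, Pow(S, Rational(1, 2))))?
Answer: Add(14210, Mul(-2900, Pow(7, Rational(1, 2)))) ≈ 6537.3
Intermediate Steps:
Function('c')(S) = Add(Mul(-20, Pow(S, Rational(1, 2))), Mul(2, Pow(S, 2))) (Function('c')(S) = Add(Add(Pow(S, 2), Pow(S, 2)), Mul(-20, Pow(S, Rational(1, 2)))) = Add(Mul(2, Pow(S, 2)), Mul(-20, Pow(S, Rational(1, 2)))) = Add(Mul(-20, Pow(S, Rational(1, 2))), Mul(2, Pow(S, 2))))
Mul(145, Function('c')(7)) = Mul(145, Add(Mul(-20, Pow(7, Rational(1, 2))), Mul(2, Pow(7, 2)))) = Mul(145, Add(Mul(-20, Pow(7, Rational(1, 2))), Mul(2, 49))) = Mul(145, Add(Mul(-20, Pow(7, Rational(1, 2))), 98)) = Mul(145, Add(98, Mul(-20, Pow(7, Rational(1, 2))))) = Add(14210, Mul(-2900, Pow(7, Rational(1, 2))))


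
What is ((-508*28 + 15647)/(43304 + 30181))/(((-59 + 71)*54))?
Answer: 1423/47618280 ≈ 2.9883e-5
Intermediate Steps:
((-508*28 + 15647)/(43304 + 30181))/(((-59 + 71)*54)) = ((-14224 + 15647)/73485)/((12*54)) = (1423*(1/73485))/648 = (1423/73485)*(1/648) = 1423/47618280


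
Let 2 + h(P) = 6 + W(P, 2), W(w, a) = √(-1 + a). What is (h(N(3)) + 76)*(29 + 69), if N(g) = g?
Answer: 7938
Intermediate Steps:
h(P) = 5 (h(P) = -2 + (6 + √(-1 + 2)) = -2 + (6 + √1) = -2 + (6 + 1) = -2 + 7 = 5)
(h(N(3)) + 76)*(29 + 69) = (5 + 76)*(29 + 69) = 81*98 = 7938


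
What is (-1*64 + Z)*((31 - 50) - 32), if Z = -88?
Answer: 7752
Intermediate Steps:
(-1*64 + Z)*((31 - 50) - 32) = (-1*64 - 88)*((31 - 50) - 32) = (-64 - 88)*(-19 - 32) = -152*(-51) = 7752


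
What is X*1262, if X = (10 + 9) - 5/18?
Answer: 212647/9 ≈ 23627.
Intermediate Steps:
X = 337/18 (X = 19 - 5*1/18 = 19 - 5/18 = 337/18 ≈ 18.722)
X*1262 = (337/18)*1262 = 212647/9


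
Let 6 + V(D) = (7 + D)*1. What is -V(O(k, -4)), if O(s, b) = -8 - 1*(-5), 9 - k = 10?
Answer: 2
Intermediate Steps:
k = -1 (k = 9 - 1*10 = 9 - 10 = -1)
O(s, b) = -3 (O(s, b) = -8 + 5 = -3)
V(D) = 1 + D (V(D) = -6 + (7 + D)*1 = -6 + (7 + D) = 1 + D)
-V(O(k, -4)) = -(1 - 3) = -1*(-2) = 2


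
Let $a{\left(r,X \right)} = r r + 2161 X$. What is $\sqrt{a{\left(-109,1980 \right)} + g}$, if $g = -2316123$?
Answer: $\sqrt{1974538} \approx 1405.2$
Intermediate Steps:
$a{\left(r,X \right)} = r^{2} + 2161 X$
$\sqrt{a{\left(-109,1980 \right)} + g} = \sqrt{\left(\left(-109\right)^{2} + 2161 \cdot 1980\right) - 2316123} = \sqrt{\left(11881 + 4278780\right) - 2316123} = \sqrt{4290661 - 2316123} = \sqrt{1974538}$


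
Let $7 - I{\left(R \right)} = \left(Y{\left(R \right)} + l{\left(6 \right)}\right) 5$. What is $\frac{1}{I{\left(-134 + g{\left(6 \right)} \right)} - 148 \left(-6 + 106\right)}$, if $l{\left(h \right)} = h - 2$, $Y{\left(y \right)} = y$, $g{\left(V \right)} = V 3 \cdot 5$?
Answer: $- \frac{1}{14593} \approx -6.8526 \cdot 10^{-5}$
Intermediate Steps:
$g{\left(V \right)} = 15 V$ ($g{\left(V \right)} = 3 V 5 = 15 V$)
$l{\left(h \right)} = -2 + h$
$I{\left(R \right)} = -13 - 5 R$ ($I{\left(R \right)} = 7 - \left(R + \left(-2 + 6\right)\right) 5 = 7 - \left(R + 4\right) 5 = 7 - \left(4 + R\right) 5 = 7 - \left(20 + 5 R\right) = -13 - 5 R$)
$\frac{1}{I{\left(-134 + g{\left(6 \right)} \right)} - 148 \left(-6 + 106\right)} = \frac{1}{\left(-13 - 5 \left(-134 + 15 \cdot 6\right)\right) - 148 \left(-6 + 106\right)} = \frac{1}{\left(-13 - 5 \left(-134 + 90\right)\right) - 14800} = \frac{1}{\left(-13 - -220\right) - 14800} = \frac{1}{\left(-13 + 220\right) - 14800} = \frac{1}{207 - 14800} = \frac{1}{-14593} = - \frac{1}{14593}$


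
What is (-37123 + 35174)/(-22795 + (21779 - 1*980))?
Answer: 1949/1996 ≈ 0.97645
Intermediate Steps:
(-37123 + 35174)/(-22795 + (21779 - 1*980)) = -1949/(-22795 + (21779 - 980)) = -1949/(-22795 + 20799) = -1949/(-1996) = -1949*(-1/1996) = 1949/1996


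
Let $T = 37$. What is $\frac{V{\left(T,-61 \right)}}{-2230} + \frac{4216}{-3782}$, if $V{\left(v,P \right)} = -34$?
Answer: $- \frac{74783}{68015} \approx -1.0995$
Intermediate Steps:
$\frac{V{\left(T,-61 \right)}}{-2230} + \frac{4216}{-3782} = - \frac{34}{-2230} + \frac{4216}{-3782} = \left(-34\right) \left(- \frac{1}{2230}\right) + 4216 \left(- \frac{1}{3782}\right) = \frac{17}{1115} - \frac{68}{61} = - \frac{74783}{68015}$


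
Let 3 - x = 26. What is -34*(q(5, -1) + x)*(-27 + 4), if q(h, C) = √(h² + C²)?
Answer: -17986 + 782*√26 ≈ -13999.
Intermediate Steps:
q(h, C) = √(C² + h²)
x = -23 (x = 3 - 1*26 = 3 - 26 = -23)
-34*(q(5, -1) + x)*(-27 + 4) = -34*(√((-1)² + 5²) - 23)*(-27 + 4) = -34*(√(1 + 25) - 23)*(-23) = -34*(√26 - 23)*(-23) = -34*(-23 + √26)*(-23) = -34*(529 - 23*√26) = -17986 + 782*√26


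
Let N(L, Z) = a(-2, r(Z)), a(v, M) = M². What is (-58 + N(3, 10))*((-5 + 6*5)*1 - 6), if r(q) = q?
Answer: 798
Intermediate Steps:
N(L, Z) = Z²
(-58 + N(3, 10))*((-5 + 6*5)*1 - 6) = (-58 + 10²)*((-5 + 6*5)*1 - 6) = (-58 + 100)*((-5 + 30)*1 - 6) = 42*(25*1 - 6) = 42*(25 - 6) = 42*19 = 798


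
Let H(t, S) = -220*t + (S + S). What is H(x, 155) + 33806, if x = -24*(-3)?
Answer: 18276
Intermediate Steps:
x = 72
H(t, S) = -220*t + 2*S
H(x, 155) + 33806 = (-220*72 + 2*155) + 33806 = (-15840 + 310) + 33806 = -15530 + 33806 = 18276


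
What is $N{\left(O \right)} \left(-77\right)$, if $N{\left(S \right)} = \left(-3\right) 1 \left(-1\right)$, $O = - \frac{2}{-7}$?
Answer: $-231$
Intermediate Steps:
$O = \frac{2}{7}$ ($O = \left(-2\right) \left(- \frac{1}{7}\right) = \frac{2}{7} \approx 0.28571$)
$N{\left(S \right)} = 3$ ($N{\left(S \right)} = \left(-3\right) \left(-1\right) = 3$)
$N{\left(O \right)} \left(-77\right) = 3 \left(-77\right) = -231$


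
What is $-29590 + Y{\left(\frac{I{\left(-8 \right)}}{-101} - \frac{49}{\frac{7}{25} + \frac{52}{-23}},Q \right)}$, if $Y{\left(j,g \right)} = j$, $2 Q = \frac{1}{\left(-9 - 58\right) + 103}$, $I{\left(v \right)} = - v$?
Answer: $- \frac{3401167447}{115039} \approx -29565.0$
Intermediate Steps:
$Q = \frac{1}{72}$ ($Q = \frac{1}{2 \left(\left(-9 - 58\right) + 103\right)} = \frac{1}{2 \left(-67 + 103\right)} = \frac{1}{2 \cdot 36} = \frac{1}{2} \cdot \frac{1}{36} = \frac{1}{72} \approx 0.013889$)
$-29590 + Y{\left(\frac{I{\left(-8 \right)}}{-101} - \frac{49}{\frac{7}{25} + \frac{52}{-23}},Q \right)} = -29590 - \left(\frac{49}{\frac{7}{25} + \frac{52}{-23}} - \frac{\left(-1\right) \left(-8\right)}{-101}\right) = -29590 - \left(\frac{8}{101} + \frac{49}{7 \cdot \frac{1}{25} + 52 \left(- \frac{1}{23}\right)}\right) = -29590 - \left(\frac{8}{101} + \frac{49}{\frac{7}{25} - \frac{52}{23}}\right) = -29590 - \left(\frac{8}{101} + \frac{49}{- \frac{1139}{575}}\right) = -29590 - - \frac{2836563}{115039} = -29590 + \left(- \frac{8}{101} + \frac{28175}{1139}\right) = -29590 + \frac{2836563}{115039} = - \frac{3401167447}{115039}$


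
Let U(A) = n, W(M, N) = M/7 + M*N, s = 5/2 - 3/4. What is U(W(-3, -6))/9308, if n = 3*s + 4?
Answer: 37/37232 ≈ 0.00099377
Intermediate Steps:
s = 7/4 (s = 5*(½) - 3*¼ = 5/2 - ¾ = 7/4 ≈ 1.7500)
W(M, N) = M/7 + M*N
n = 37/4 (n = 3*(7/4) + 4 = 21/4 + 4 = 37/4 ≈ 9.2500)
U(A) = 37/4
U(W(-3, -6))/9308 = (37/4)/9308 = (37/4)*(1/9308) = 37/37232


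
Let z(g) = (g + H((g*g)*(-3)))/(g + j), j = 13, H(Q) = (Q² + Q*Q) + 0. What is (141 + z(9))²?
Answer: 121418361/4 ≈ 3.0355e+7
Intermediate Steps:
H(Q) = 2*Q² (H(Q) = (Q² + Q²) + 0 = 2*Q² + 0 = 2*Q²)
z(g) = (g + 18*g⁴)/(13 + g) (z(g) = (g + 2*((g*g)*(-3))²)/(g + 13) = (g + 2*(g²*(-3))²)/(13 + g) = (g + 2*(-3*g²)²)/(13 + g) = (g + 2*(9*g⁴))/(13 + g) = (g + 18*g⁴)/(13 + g))
(141 + z(9))² = (141 + (9 + 18*9⁴)/(13 + 9))² = (141 + (9 + 18*6561)/22)² = (141 + (9 + 118098)/22)² = (141 + (1/22)*118107)² = (141 + 10737/2)² = (11019/2)² = 121418361/4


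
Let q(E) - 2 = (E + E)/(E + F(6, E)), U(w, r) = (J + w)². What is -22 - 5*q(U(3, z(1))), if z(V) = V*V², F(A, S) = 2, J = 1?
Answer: -368/9 ≈ -40.889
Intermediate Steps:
z(V) = V³
U(w, r) = (1 + w)²
q(E) = 2 + 2*E/(2 + E) (q(E) = 2 + (E + E)/(E + 2) = 2 + (2*E)/(2 + E) = 2 + 2*E/(2 + E))
-22 - 5*q(U(3, z(1))) = -22 - 20*(1 + (1 + 3)²)/(2 + (1 + 3)²) = -22 - 20*(1 + 4²)/(2 + 4²) = -22 - 20*(1 + 16)/(2 + 16) = -22 - 20*17/18 = -22 - 5*34/9 = -22 - 170/9 = -368/9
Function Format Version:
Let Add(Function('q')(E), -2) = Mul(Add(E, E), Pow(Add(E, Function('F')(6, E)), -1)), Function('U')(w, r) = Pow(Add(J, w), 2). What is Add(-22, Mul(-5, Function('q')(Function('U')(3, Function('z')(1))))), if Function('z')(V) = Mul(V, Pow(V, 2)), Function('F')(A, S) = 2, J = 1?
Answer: Rational(-368, 9) ≈ -40.889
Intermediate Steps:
Function('z')(V) = Pow(V, 3)
Function('U')(w, r) = Pow(Add(1, w), 2)
Function('q')(E) = Add(2, Mul(2, E, Pow(Add(2, E), -1))) (Function('q')(E) = Add(2, Mul(Add(E, E), Pow(Add(E, 2), -1))) = Add(2, Mul(Mul(2, E), Pow(Add(2, E), -1))) = Add(2, Mul(2, E, Pow(Add(2, E), -1))))
Add(-22, Mul(-5, Function('q')(Function('U')(3, Function('z')(1))))) = Add(-22, Mul(-5, Mul(4, Pow(Add(2, Pow(Add(1, 3), 2)), -1), Add(1, Pow(Add(1, 3), 2))))) = Add(-22, Mul(-5, Mul(4, Pow(Add(2, Pow(4, 2)), -1), Add(1, Pow(4, 2))))) = Add(-22, Mul(-5, Mul(4, Pow(Add(2, 16), -1), Add(1, 16)))) = Add(-22, Mul(-5, Mul(4, Pow(18, -1), 17))) = Add(-22, Mul(-5, Mul(4, Rational(1, 18), 17))) = Add(-22, Mul(-5, Rational(34, 9))) = Add(-22, Rational(-170, 9)) = Rational(-368, 9)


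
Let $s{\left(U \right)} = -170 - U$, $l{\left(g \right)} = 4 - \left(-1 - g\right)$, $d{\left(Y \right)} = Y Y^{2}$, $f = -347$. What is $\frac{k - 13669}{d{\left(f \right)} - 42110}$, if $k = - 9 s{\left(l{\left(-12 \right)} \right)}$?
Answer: $\frac{12202}{41824033} \approx 0.00029175$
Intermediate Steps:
$d{\left(Y \right)} = Y^{3}$
$l{\left(g \right)} = 5 + g$ ($l{\left(g \right)} = 4 + \left(1 + g\right) = 5 + g$)
$k = 1467$ ($k = - 9 \left(-170 - \left(5 - 12\right)\right) = - 9 \left(-170 - -7\right) = - 9 \left(-170 + 7\right) = \left(-9\right) \left(-163\right) = 1467$)
$\frac{k - 13669}{d{\left(f \right)} - 42110} = \frac{1467 - 13669}{\left(-347\right)^{3} - 42110} = - \frac{12202}{-41781923 - 42110} = - \frac{12202}{-41824033} = \left(-12202\right) \left(- \frac{1}{41824033}\right) = \frac{12202}{41824033}$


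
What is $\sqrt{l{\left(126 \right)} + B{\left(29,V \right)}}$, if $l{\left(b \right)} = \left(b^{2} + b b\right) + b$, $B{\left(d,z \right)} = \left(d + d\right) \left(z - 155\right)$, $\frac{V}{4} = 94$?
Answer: $2 \sqrt{11174} \approx 211.41$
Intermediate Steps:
$V = 376$ ($V = 4 \cdot 94 = 376$)
$B{\left(d,z \right)} = 2 d \left(-155 + z\right)$
$l{\left(b \right)} = b + 2 b^{2}$ ($l{\left(b \right)} = \left(b^{2} + b^{2}\right) + b = 2 b^{2} + b = b + 2 b^{2}$)
$\sqrt{l{\left(126 \right)} + B{\left(29,V \right)}} = \sqrt{126 \left(1 + 2 \cdot 126\right) + 2 \cdot 29 \left(-155 + 376\right)} = \sqrt{126 \left(1 + 252\right) + 2 \cdot 29 \cdot 221} = \sqrt{126 \cdot 253 + 12818} = \sqrt{31878 + 12818} = \sqrt{44696} = 2 \sqrt{11174}$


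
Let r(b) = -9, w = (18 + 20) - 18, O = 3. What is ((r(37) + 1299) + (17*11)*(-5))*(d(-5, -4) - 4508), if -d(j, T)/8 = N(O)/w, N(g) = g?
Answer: -1600766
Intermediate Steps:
w = 20 (w = 38 - 18 = 20)
d(j, T) = -6/5 (d(j, T) = -24/20 = -8*3/20 = -6/5)
((r(37) + 1299) + (17*11)*(-5))*(d(-5, -4) - 4508) = ((-9 + 1299) + (17*11)*(-5))*(-6/5 - 4508) = (1290 + 187*(-5))*(-22546/5) = (1290 - 935)*(-22546/5) = 355*(-22546/5) = -1600766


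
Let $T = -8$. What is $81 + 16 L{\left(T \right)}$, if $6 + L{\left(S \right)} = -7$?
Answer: $-127$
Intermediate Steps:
$L{\left(S \right)} = -13$ ($L{\left(S \right)} = -6 - 7 = -13$)
$81 + 16 L{\left(T \right)} = 81 + 16 \left(-13\right) = 81 - 208 = -127$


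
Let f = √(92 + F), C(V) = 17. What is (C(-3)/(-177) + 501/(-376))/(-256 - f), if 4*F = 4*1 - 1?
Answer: 12168832/2177689587 - 95069*√371/8710758348 ≈ 0.0053777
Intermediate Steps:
F = ¾ (F = (4*1 - 1)/4 = (4 - 1)/4 = (¼)*3 = ¾ ≈ 0.75000)
f = √371/2 (f = √(92 + ¾) = √(371/4) = √371/2 ≈ 9.6307)
(C(-3)/(-177) + 501/(-376))/(-256 - f) = (17/(-177) + 501/(-376))/(-256 - √371/2) = (17*(-1/177) + 501*(-1/376))/(-256 - √371/2) = (-17/177 - 501/376)/(-256 - √371/2) = -95069/(66552*(-256 - √371/2))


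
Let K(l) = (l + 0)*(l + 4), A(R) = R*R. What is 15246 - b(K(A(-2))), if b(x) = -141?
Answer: 15387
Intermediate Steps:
A(R) = R**2
K(l) = l*(4 + l)
15246 - b(K(A(-2))) = 15246 - 1*(-141) = 15246 + 141 = 15387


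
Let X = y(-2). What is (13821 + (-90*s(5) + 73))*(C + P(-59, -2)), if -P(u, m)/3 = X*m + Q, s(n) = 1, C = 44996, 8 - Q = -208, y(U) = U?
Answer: 612014144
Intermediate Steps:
X = -2
Q = 216 (Q = 8 - 1*(-208) = 8 + 208 = 216)
P(u, m) = -648 + 6*m (P(u, m) = -3*(-2*m + 216) = -3*(216 - 2*m) = -648 + 6*m)
(13821 + (-90*s(5) + 73))*(C + P(-59, -2)) = (13821 + (-90*1 + 73))*(44996 + (-648 + 6*(-2))) = (13821 + (-90 + 73))*(44996 + (-648 - 12)) = (13821 - 17)*(44996 - 660) = 13804*44336 = 612014144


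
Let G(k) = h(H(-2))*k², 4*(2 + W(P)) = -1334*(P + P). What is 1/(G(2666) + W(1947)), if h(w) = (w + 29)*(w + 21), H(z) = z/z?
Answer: 1/4689688309 ≈ 2.1323e-10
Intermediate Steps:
H(z) = 1
W(P) = -2 - 667*P (W(P) = -2 + (-1334*(P + P))/4 = -2 + (-2668*P)/4 = -2 - 667*P)
h(w) = (21 + w)*(29 + w) (h(w) = (29 + w)*(21 + w) = (21 + w)*(29 + w))
G(k) = 660*k² (G(k) = (609 + 1² + 50*1)*k² = (609 + 1 + 50)*k² = 660*k²)
1/(G(2666) + W(1947)) = 1/(660*2666² + (-2 - 667*1947)) = 1/(660*7107556 + (-2 - 1298649)) = 1/(4690986960 - 1298651) = 1/4689688309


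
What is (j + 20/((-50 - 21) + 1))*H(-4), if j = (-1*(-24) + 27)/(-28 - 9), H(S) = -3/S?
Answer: -1293/1036 ≈ -1.2481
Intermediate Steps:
j = -51/37 (j = (24 + 27)/(-37) = 51*(-1/37) = -51/37 ≈ -1.3784)
(j + 20/((-50 - 21) + 1))*H(-4) = (-51/37 + 20/((-50 - 21) + 1))*(-3/(-4)) = (-51/37 + 20/(-71 + 1))*(-3*(-¼)) = (-51/37 + 20/(-70))*(¾) = (-51/37 + 20*(-1/70))*(¾) = (-51/37 - 2/7)*(¾) = -431/259*¾ = -1293/1036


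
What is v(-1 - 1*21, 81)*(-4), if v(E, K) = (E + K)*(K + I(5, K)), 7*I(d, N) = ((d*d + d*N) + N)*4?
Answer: -88028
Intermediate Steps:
I(d, N) = 4*N/7 + 4*d²/7 + 4*N*d/7 (I(d, N) = (((d*d + d*N) + N)*4)/7 = (((d² + N*d) + N)*4)/7 = ((N + d² + N*d)*4)/7 = (4*N + 4*d² + 4*N*d)/7 = 4*N/7 + 4*d²/7 + 4*N*d/7)
v(E, K) = (100/7 + 31*K/7)*(E + K) (v(E, K) = (E + K)*(K + (4*K/7 + (4/7)*5² + (4/7)*K*5)) = (E + K)*(K + (4*K/7 + (4/7)*25 + 20*K/7)) = (E + K)*(K + (4*K/7 + 100/7 + 20*K/7)) = (E + K)*(K + (100/7 + 24*K/7)) = (E + K)*(100/7 + 31*K/7) = (100/7 + 31*K/7)*(E + K))
v(-1 - 1*21, 81)*(-4) = ((31/7)*81² + 100*(-1 - 1*21)/7 + (100/7)*81 + (31/7)*(-1 - 1*21)*81)*(-4) = ((31/7)*6561 + 100*(-1 - 21)/7 + 8100/7 + (31/7)*(-1 - 21)*81)*(-4) = (203391/7 + (100/7)*(-22) + 8100/7 + (31/7)*(-22)*81)*(-4) = (203391/7 - 2200/7 + 8100/7 - 55242/7)*(-4) = 22007*(-4) = -88028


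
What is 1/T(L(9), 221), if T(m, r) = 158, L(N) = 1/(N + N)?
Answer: 1/158 ≈ 0.0063291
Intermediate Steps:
L(N) = 1/(2*N)
1/T(L(9), 221) = 1/158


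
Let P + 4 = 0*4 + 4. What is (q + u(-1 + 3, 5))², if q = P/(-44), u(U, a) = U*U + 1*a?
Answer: 81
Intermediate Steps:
P = 0 (P = -4 + (0*4 + 4) = -4 + (0 + 4) = -4 + 4 = 0)
u(U, a) = a + U² (u(U, a) = U² + a = a + U²)
q = 0 (q = 0/(-44) = 0*(-1/44) = 0)
(q + u(-1 + 3, 5))² = (0 + (5 + (-1 + 3)²))² = (0 + (5 + 2²))² = (0 + (5 + 4))² = (0 + 9)² = 9² = 81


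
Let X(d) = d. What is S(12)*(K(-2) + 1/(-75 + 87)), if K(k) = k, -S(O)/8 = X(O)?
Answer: 184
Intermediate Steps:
S(O) = -8*O
S(12)*(K(-2) + 1/(-75 + 87)) = (-8*12)*(-2 + 1/(-75 + 87)) = -96*(-2 + 1/12) = -96*(-23/12) = 184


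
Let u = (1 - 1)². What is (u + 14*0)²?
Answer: 0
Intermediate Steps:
u = 0 (u = 0² = 0)
(u + 14*0)² = (0 + 14*0)² = (0 + 0)² = 0² = 0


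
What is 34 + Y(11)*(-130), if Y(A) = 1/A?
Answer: 244/11 ≈ 22.182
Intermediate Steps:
34 + Y(11)*(-130) = 34 - 130/11 = 244/11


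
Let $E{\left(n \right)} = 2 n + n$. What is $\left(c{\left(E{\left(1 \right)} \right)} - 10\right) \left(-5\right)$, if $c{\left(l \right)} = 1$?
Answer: $45$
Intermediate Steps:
$E{\left(n \right)} = 3 n$
$\left(c{\left(E{\left(1 \right)} \right)} - 10\right) \left(-5\right) = \left(1 - 10\right) \left(-5\right) = \left(-9\right) \left(-5\right) = 45$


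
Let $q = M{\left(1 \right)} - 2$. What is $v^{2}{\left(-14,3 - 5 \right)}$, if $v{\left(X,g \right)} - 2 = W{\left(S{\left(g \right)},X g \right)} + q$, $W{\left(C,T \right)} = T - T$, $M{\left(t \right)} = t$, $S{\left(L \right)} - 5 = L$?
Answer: $1$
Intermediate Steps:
$S{\left(L \right)} = 5 + L$
$q = -1$ ($q = 1 - 2 = -1$)
$W{\left(C,T \right)} = 0$
$v{\left(X,g \right)} = 1$ ($v{\left(X,g \right)} = 2 + \left(0 - 1\right) = 2 - 1 = 1$)
$v^{2}{\left(-14,3 - 5 \right)} = 1^{2} = 1$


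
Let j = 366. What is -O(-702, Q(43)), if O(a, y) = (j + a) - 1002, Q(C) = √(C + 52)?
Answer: 1338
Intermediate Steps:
Q(C) = √(52 + C)
O(a, y) = -636 + a (O(a, y) = (366 + a) - 1002 = -636 + a)
-O(-702, Q(43)) = -(-636 - 702) = -1*(-1338) = 1338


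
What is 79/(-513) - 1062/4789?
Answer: -923137/2456757 ≈ -0.37575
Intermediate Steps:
79/(-513) - 1062/4789 = 79*(-1/513) - 1062*1/4789 = -79/513 - 1062/4789 = -923137/2456757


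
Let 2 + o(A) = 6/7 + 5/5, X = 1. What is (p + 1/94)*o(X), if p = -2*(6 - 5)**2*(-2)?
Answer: -377/658 ≈ -0.57295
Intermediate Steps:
o(A) = -1/7 (o(A) = -2 + (6/7 + 5/5) = -2 + (6*(1/7) + 5*(1/5)) = -2 + (6/7 + 1) = -2 + 13/7 = -1/7)
p = 4 (p = -2*1**2*(-2) = -2*1*(-2) = -2*(-2) = 4)
(p + 1/94)*o(X) = (4 + 1/94)*(-1/7) = (377/94)*(-1/7) = -377/658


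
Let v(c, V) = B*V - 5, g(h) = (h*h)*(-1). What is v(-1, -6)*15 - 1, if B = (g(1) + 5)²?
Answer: -1516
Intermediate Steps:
g(h) = -h² (g(h) = h²*(-1) = -h²)
B = 16 (B = (-1*1² + 5)² = (-1*1 + 5)² = (-1 + 5)² = 4² = 16)
v(c, V) = -5 + 16*V (v(c, V) = 16*V - 5 = -5 + 16*V)
v(-1, -6)*15 - 1 = (-5 + 16*(-6))*15 - 1 = (-5 - 96)*15 - 1 = -101*15 - 1 = -1515 - 1 = -1516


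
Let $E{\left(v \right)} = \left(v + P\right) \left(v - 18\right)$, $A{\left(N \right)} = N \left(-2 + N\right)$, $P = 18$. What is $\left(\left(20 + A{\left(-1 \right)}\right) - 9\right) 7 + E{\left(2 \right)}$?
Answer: $-222$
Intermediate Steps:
$E{\left(v \right)} = \left(-18 + v\right) \left(18 + v\right)$ ($E{\left(v \right)} = \left(v + 18\right) \left(v - 18\right) = \left(18 + v\right) \left(-18 + v\right) = \left(-18 + v\right) \left(18 + v\right)$)
$\left(\left(20 + A{\left(-1 \right)}\right) - 9\right) 7 + E{\left(2 \right)} = \left(\left(20 - \left(-2 - 1\right)\right) - 9\right) 7 - \left(324 - 2^{2}\right) = \left(\left(20 - -3\right) - 9\right) 7 + \left(-324 + 4\right) = \left(\left(20 + 3\right) - 9\right) 7 - 320 = \left(23 - 9\right) 7 - 320 = 14 \cdot 7 - 320 = 98 - 320 = -222$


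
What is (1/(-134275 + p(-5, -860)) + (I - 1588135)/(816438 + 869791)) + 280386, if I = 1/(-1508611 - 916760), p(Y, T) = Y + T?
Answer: 154964962423663696956361/552686235982699260 ≈ 2.8039e+5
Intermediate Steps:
p(Y, T) = T + Y
I = -1/2425371 (I = 1/(-2425371) = -1/2425371 ≈ -4.1231e-7)
(1/(-134275 + p(-5, -860)) + (I - 1588135)/(816438 + 869791)) + 280386 = (1/(-134275 + (-860 - 5)) + (-1/2425371 - 1588135)/(816438 + 869791)) + 280386 = (1/(-134275 - 865) - 3851816573086/2425371/1686229) + 280386 = (1/(-135140) - 3851816573086/2425371*1/1686229) + 280386 = (-1/135140 - 3851816573086/4089730915959) + 280386 = -520538581417757999/552686235982699260 + 280386 = 154964962423663696956361/552686235982699260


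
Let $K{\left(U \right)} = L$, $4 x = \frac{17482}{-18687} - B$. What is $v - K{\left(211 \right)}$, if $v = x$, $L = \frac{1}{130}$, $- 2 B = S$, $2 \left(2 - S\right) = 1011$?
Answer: $- \frac{1227852401}{19434480} \approx -63.179$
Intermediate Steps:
$S = - \frac{1007}{2}$ ($S = 2 - \frac{1011}{2} = - \frac{1007}{2} \approx -503.5$)
$B = \frac{1007}{4}$ ($B = \left(- \frac{1}{2}\right) \left(- \frac{1007}{2}\right) = \frac{1007}{4} \approx 251.75$)
$L = \frac{1}{130} \approx 0.0076923$
$x = - \frac{18887737}{298992}$ ($x = \frac{\frac{17482}{-18687} - \frac{1007}{4}}{4} = \frac{17482 \left(- \frac{1}{18687}\right) - \frac{1007}{4}}{4} = \frac{- \frac{17482}{18687} - \frac{1007}{4}}{4} = \frac{1}{4} \left(- \frac{18887737}{74748}\right) = - \frac{18887737}{298992} \approx -63.171$)
$K{\left(U \right)} = \frac{1}{130}$
$v = - \frac{18887737}{298992} \approx -63.171$
$v - K{\left(211 \right)} = - \frac{18887737}{298992} - \frac{1}{130} = - \frac{1227852401}{19434480}$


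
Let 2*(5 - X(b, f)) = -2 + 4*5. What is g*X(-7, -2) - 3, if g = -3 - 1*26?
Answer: 113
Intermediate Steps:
g = -29 (g = -3 - 26 = -29)
X(b, f) = -4 (X(b, f) = 5 - (-2 + 4*5)/2 = 5 - (-2 + 20)/2 = 5 - 1/2*18 = 5 - 9 = -4)
g*X(-7, -2) - 3 = -29*(-4) - 3 = 116 - 3 = 113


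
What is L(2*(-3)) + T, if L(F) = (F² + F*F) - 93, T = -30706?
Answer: -30727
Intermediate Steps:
L(F) = -93 + 2*F² (L(F) = (F² + F²) - 93 = 2*F² - 93 = -93 + 2*F²)
L(2*(-3)) + T = (-93 + 2*(2*(-3))²) - 30706 = (-93 + 2*(-6)²) - 30706 = (-93 + 2*36) - 30706 = (-93 + 72) - 30706 = -21 - 30706 = -30727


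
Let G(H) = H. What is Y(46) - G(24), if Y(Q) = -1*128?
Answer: -152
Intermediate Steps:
Y(Q) = -128
Y(46) - G(24) = -128 - 1*24 = -128 - 24 = -152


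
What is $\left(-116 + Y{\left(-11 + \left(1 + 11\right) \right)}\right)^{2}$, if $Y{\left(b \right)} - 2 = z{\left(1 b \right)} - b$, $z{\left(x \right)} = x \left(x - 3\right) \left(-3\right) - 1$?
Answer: $12100$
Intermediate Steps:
$z{\left(x \right)} = -1 - 3 x \left(-3 + x\right)$ ($z{\left(x \right)} = x \left(-3 + x\right) \left(-3\right) - 1 = - 3 x \left(-3 + x\right) - 1 = -1 - 3 x \left(-3 + x\right)$)
$Y{\left(b \right)} = 1 - 3 b^{2} + 8 b$ ($Y{\left(b \right)} = 2 - \left(1 + b + 3 b^{2} - 9 b\right) = 2 - \left(1 - 8 b + 3 b^{2}\right) = 1 - 3 b^{2} + 8 b$)
$\left(-116 + Y{\left(-11 + \left(1 + 11\right) \right)}\right)^{2} = \left(-116 + \left(1 - 3 \left(-11 + \left(1 + 11\right)\right)^{2} + 8 \left(-11 + \left(1 + 11\right)\right)\right)\right)^{2} = \left(-116 + \left(1 - 3 \left(-11 + 12\right)^{2} + 8 \left(-11 + 12\right)\right)\right)^{2} = \left(-116 + \left(1 - 3 \cdot 1^{2} + 8 \cdot 1\right)\right)^{2} = \left(-116 + \left(1 - 3 + 8\right)\right)^{2} = \left(-116 + 6\right)^{2} = \left(-110\right)^{2} = 12100$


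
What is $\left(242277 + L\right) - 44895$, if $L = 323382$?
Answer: $520764$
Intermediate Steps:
$\left(242277 + L\right) - 44895 = \left(242277 + 323382\right) - 44895 = 565659 - 44895 = 520764$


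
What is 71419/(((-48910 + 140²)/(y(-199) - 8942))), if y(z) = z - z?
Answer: 319314349/14655 ≈ 21789.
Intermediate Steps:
y(z) = 0
71419/(((-48910 + 140²)/(y(-199) - 8942))) = 71419/(((-48910 + 140²)/(0 - 8942))) = 71419/(((-48910 + 19600)/(-8942))) = 71419/((-29310*(-1/8942))) = 71419/(14655/4471) = 71419*(4471/14655) = 319314349/14655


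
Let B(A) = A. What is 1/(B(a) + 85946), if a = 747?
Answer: 1/86693 ≈ 1.1535e-5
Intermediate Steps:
1/(B(a) + 85946) = 1/(747 + 85946) = 1/86693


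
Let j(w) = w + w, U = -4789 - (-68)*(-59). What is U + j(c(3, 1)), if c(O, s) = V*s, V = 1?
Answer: -8799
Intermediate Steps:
c(O, s) = s (c(O, s) = 1*s = s)
U = -8801 (U = -4789 - 1*4012 = -4789 - 4012 = -8801)
j(w) = 2*w
U + j(c(3, 1)) = -8801 + 2*1 = -8801 + 2 = -8799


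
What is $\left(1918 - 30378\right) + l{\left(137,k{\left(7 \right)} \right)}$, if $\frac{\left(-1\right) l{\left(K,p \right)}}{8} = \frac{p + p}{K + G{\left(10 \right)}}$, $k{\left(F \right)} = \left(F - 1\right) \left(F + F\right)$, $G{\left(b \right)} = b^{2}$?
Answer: $- \frac{2248788}{79} \approx -28466.0$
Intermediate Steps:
$k{\left(F \right)} = 2 F \left(-1 + F\right)$ ($k{\left(F \right)} = \left(-1 + F\right) 2 F = 2 F \left(-1 + F\right)$)
$l{\left(K,p \right)} = - \frac{16 p}{100 + K}$ ($l{\left(K,p \right)} = - 8 \frac{p + p}{K + 10^{2}} = - 8 \frac{2 p}{K + 100} = - 8 \frac{2 p}{100 + K} = - \frac{16 p}{100 + K}$)
$\left(1918 - 30378\right) + l{\left(137,k{\left(7 \right)} \right)} = \left(1918 - 30378\right) - \frac{16 \cdot 2 \cdot 7 \left(-1 + 7\right)}{100 + 137} = -28460 - \frac{16 \cdot 2 \cdot 7 \cdot 6}{237} = -28460 - 1344 \cdot \frac{1}{237} = -28460 - \frac{448}{79} = - \frac{2248788}{79}$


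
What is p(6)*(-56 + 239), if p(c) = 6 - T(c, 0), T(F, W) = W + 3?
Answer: 549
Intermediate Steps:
T(F, W) = 3 + W
p(c) = 3 (p(c) = 6 - (3 + 0) = 6 - 1*3 = 6 - 3 = 3)
p(6)*(-56 + 239) = 3*(-56 + 239) = 3*183 = 549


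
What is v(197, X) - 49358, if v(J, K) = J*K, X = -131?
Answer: -75165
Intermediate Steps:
v(197, X) - 49358 = 197*(-131) - 49358 = -25807 - 49358 = -75165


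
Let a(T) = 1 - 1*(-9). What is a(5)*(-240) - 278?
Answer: -2678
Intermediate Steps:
a(T) = 10 (a(T) = 1 + 9 = 10)
a(5)*(-240) - 278 = 10*(-240) - 278 = -2400 - 278 = -2678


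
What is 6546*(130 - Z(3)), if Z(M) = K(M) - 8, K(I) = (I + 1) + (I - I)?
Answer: 877164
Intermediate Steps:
K(I) = 1 + I (K(I) = (1 + I) + 0 = 1 + I)
Z(M) = -7 + M (Z(M) = (1 + M) - 8 = -7 + M)
6546*(130 - Z(3)) = 6546*(130 - (-7 + 3)) = 6546*(130 - 1*(-4)) = 6546*(130 + 4) = 6546*134 = 877164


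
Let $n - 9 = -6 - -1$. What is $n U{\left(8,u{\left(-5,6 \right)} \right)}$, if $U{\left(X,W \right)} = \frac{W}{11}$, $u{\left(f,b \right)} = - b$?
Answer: $- \frac{24}{11} \approx -2.1818$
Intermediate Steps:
$n = 4$ ($n = 9 - 5 = 4$)
$U{\left(X,W \right)} = \frac{W}{11}$ ($U{\left(X,W \right)} = W \frac{1}{11} = \frac{W}{11}$)
$n U{\left(8,u{\left(-5,6 \right)} \right)} = 4 \frac{\left(-1\right) 6}{11} = 4 \cdot \frac{1}{11} \left(-6\right) = 4 \left(- \frac{6}{11}\right) = - \frac{24}{11}$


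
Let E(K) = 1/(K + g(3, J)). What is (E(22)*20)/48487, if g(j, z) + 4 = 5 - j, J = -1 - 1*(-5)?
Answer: 1/48487 ≈ 2.0624e-5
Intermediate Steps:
J = 4 (J = -1 + 5 = 4)
g(j, z) = 1 - j (g(j, z) = -4 + (5 - j) = 1 - j)
E(K) = 1/(-2 + K) (E(K) = 1/(K + (1 - 1*3)) = 1/(K + (1 - 3)) = 1/(K - 2) = 1/(-2 + K))
(E(22)*20)/48487 = (20/(-2 + 22))/48487 = (20/20)*(1/48487) = ((1/20)*20)*(1/48487) = 1*(1/48487) = 1/48487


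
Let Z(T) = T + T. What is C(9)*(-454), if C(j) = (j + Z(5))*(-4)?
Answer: 34504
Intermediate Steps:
Z(T) = 2*T
C(j) = -40 - 4*j (C(j) = (j + 2*5)*(-4) = (j + 10)*(-4) = (10 + j)*(-4) = -40 - 4*j)
C(9)*(-454) = (-40 - 4*9)*(-454) = (-40 - 36)*(-454) = -76*(-454) = 34504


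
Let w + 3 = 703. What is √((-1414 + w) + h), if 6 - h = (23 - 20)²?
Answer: I*√717 ≈ 26.777*I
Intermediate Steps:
w = 700 (w = -3 + 703 = 700)
h = -3 (h = 6 - (23 - 20)² = 6 - 1*3² = 6 - 1*9 = 6 - 9 = -3)
√((-1414 + w) + h) = √((-1414 + 700) - 3) = √(-714 - 3) = √(-717) = I*√717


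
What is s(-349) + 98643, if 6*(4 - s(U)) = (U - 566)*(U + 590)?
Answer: 270799/2 ≈ 1.3540e+5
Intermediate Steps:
s(U) = 4 - (-566 + U)*(590 + U)/6 (s(U) = 4 - (U - 566)*(U + 590)/6 = 4 - (-566 + U)*(590 + U)/6)
s(-349) + 98643 = (166982/3 - 4*(-349) - 1/6*(-349)**2) + 98643 = (166982/3 + 1396 - 1/6*121801) + 98643 = (166982/3 + 1396 - 121801/6) + 98643 = 73513/2 + 98643 = 270799/2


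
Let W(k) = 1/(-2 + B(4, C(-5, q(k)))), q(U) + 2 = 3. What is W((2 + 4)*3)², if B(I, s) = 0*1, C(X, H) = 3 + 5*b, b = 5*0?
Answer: ¼ ≈ 0.25000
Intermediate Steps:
q(U) = 1 (q(U) = -2 + 3 = 1)
b = 0
C(X, H) = 3 (C(X, H) = 3 + 5*0 = 3 + 0 = 3)
B(I, s) = 0
W(k) = -½ (W(k) = 1/(-2 + 0) = 1/(-2) = -½)
W((2 + 4)*3)² = (-½)² = ¼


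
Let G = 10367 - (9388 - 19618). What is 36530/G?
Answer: 36530/20597 ≈ 1.7736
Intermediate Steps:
G = 20597 (G = 10367 - 1*(-10230) = 10367 + 10230 = 20597)
36530/G = 36530/20597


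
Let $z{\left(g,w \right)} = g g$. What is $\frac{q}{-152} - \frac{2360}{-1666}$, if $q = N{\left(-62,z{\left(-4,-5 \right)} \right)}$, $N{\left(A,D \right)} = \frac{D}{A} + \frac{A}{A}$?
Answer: $\frac{5541001}{3925096} \approx 1.4117$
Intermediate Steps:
$z{\left(g,w \right)} = g^{2}$
$N{\left(A,D \right)} = 1 + \frac{D}{A}$ ($N{\left(A,D \right)} = \frac{D}{A} + 1 = 1 + \frac{D}{A}$)
$q = \frac{23}{31}$ ($q = \frac{-62 + \left(-4\right)^{2}}{-62} = - \frac{-62 + 16}{62} = \left(- \frac{1}{62}\right) \left(-46\right) = \frac{23}{31} \approx 0.74194$)
$\frac{q}{-152} - \frac{2360}{-1666} = \frac{23}{31 \left(-152\right)} - \frac{2360}{-1666} = \frac{23}{31} \left(- \frac{1}{152}\right) - - \frac{1180}{833} = - \frac{23}{4712} + \frac{1180}{833} = \frac{5541001}{3925096}$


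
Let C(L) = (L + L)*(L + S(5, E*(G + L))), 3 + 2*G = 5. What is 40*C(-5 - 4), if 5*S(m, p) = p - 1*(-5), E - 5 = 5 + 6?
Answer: 24192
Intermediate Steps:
G = 1 (G = -3/2 + (1/2)*5 = -3/2 + 5/2 = 1)
E = 16 (E = 5 + (5 + 6) = 5 + 11 = 16)
S(m, p) = 1 + p/5 (S(m, p) = (p - 1*(-5))/5 = (p + 5)/5 = (5 + p)/5 = 1 + p/5)
C(L) = 2*L*(21/5 + 21*L/5) (C(L) = (L + L)*(L + (1 + (16*(1 + L))/5)) = (2*L)*(L + (1 + (16 + 16*L)/5)) = (2*L)*(L + (1 + (16/5 + 16*L/5))) = (2*L)*(L + (21/5 + 16*L/5)) = (2*L)*(21/5 + 21*L/5) = 2*L*(21/5 + 21*L/5))
40*C(-5 - 4) = 40*(42*(-5 - 4)*(1 + (-5 - 4))/5) = 40*((42/5)*(-9)*(1 - 9)) = 40*((42/5)*(-9)*(-8)) = 40*(3024/5) = 24192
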